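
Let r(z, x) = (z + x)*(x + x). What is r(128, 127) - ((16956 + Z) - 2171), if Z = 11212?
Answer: 38773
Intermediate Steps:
r(z, x) = 2*x*(x + z) (r(z, x) = (x + z)*(2*x) = 2*x*(x + z))
r(128, 127) - ((16956 + Z) - 2171) = 2*127*(127 + 128) - ((16956 + 11212) - 2171) = 2*127*255 - (28168 - 2171) = 64770 - 1*25997 = 64770 - 25997 = 38773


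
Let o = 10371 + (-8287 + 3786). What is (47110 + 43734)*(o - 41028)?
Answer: -3193893352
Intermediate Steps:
o = 5870 (o = 10371 - 4501 = 5870)
(47110 + 43734)*(o - 41028) = (47110 + 43734)*(5870 - 41028) = 90844*(-35158) = -3193893352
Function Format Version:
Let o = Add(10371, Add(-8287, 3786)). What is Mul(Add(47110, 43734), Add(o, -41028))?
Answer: -3193893352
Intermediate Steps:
o = 5870 (o = Add(10371, -4501) = 5870)
Mul(Add(47110, 43734), Add(o, -41028)) = Mul(Add(47110, 43734), Add(5870, -41028)) = Mul(90844, -35158) = -3193893352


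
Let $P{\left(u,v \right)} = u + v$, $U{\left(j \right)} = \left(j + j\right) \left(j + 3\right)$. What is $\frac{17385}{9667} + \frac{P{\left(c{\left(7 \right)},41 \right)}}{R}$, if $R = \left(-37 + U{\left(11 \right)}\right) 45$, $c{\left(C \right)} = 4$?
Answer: $\frac{4721002}{2619757} \approx 1.8021$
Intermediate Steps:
$U{\left(j \right)} = 2 j \left(3 + j\right)$
$R = 12195$ ($R = \left(-37 + 2 \cdot 11 \left(3 + 11\right)\right) 45 = \left(-37 + 2 \cdot 11 \cdot 14\right) 45 = \left(-37 + 308\right) 45 = 271 \cdot 45 = 12195$)
$\frac{17385}{9667} + \frac{P{\left(c{\left(7 \right)},41 \right)}}{R} = \frac{17385}{9667} + \frac{4 + 41}{12195} = 17385 \cdot \frac{1}{9667} + 45 \cdot \frac{1}{12195} = \frac{17385}{9667} + \frac{1}{271} = \frac{4721002}{2619757}$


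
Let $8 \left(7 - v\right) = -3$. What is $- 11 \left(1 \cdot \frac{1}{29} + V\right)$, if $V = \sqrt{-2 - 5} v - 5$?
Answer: $\frac{1584}{29} - \frac{649 i \sqrt{7}}{8} \approx 54.621 - 214.64 i$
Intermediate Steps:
$v = \frac{59}{8}$ ($v = 7 - - \frac{3}{8} = 7 + \frac{3}{8} = \frac{59}{8} \approx 7.375$)
$V = -5 + \frac{59 i \sqrt{7}}{8}$ ($V = \sqrt{-2 - 5} \cdot \frac{59}{8} - 5 = \sqrt{-7} \cdot \frac{59}{8} - 5 = i \sqrt{7} \cdot \frac{59}{8} - 5 = \frac{59 i \sqrt{7}}{8} - 5 = -5 + \frac{59 i \sqrt{7}}{8} \approx -5.0 + 19.512 i$)
$- 11 \left(1 \cdot \frac{1}{29} + V\right) = - 11 \left(1 \cdot \frac{1}{29} - \left(5 - \frac{59 i \sqrt{7}}{8}\right)\right) = - 11 \left(\frac{1}{29} - \left(5 - \frac{59 i \sqrt{7}}{8}\right)\right) = - 11 \left(- \frac{144}{29} + \frac{59 i \sqrt{7}}{8}\right) = \frac{1584}{29} - \frac{649 i \sqrt{7}}{8}$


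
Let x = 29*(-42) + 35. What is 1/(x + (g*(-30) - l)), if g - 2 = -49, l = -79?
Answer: 1/306 ≈ 0.0032680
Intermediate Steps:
g = -47 (g = 2 - 49 = -47)
x = -1183 (x = -1218 + 35 = -1183)
1/(x + (g*(-30) - l)) = 1/(-1183 + (-47*(-30) - 1*(-79))) = 1/(-1183 + (1410 + 79)) = 1/(-1183 + 1489) = 1/306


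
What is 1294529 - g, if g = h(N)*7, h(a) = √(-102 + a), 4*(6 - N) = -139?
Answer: 1294529 - 49*I*√5/2 ≈ 1.2945e+6 - 54.784*I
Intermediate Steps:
N = 163/4 (N = 6 - ¼*(-139) = 6 + 139/4 = 163/4 ≈ 40.750)
g = 49*I*√5/2 (g = √(-102 + 163/4)*7 = √(-245/4)*7 = (7*I*√5/2)*7 = 49*I*√5/2 ≈ 54.784*I)
1294529 - g = 1294529 - 49*I*√5/2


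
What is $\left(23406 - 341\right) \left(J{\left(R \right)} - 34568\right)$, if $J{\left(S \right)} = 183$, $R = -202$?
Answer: $-793090025$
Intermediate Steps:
$\left(23406 - 341\right) \left(J{\left(R \right)} - 34568\right) = \left(23406 - 341\right) \left(183 - 34568\right) = 23065 \left(-34385\right) = -793090025$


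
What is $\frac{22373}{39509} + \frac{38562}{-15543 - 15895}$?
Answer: $- \frac{410091842}{621041971} \approx -0.66033$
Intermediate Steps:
$\frac{22373}{39509} + \frac{38562}{-15543 - 15895} = 22373 \cdot \frac{1}{39509} + \frac{38562}{-31438} = \frac{22373}{39509} + 38562 \left(- \frac{1}{31438}\right) = \frac{22373}{39509} - \frac{19281}{15719} = - \frac{410091842}{621041971}$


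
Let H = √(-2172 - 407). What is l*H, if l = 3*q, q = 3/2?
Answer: 9*I*√2579/2 ≈ 228.53*I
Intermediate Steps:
H = I*√2579 (H = √(-2579) = I*√2579 ≈ 50.784*I)
q = 3/2 (q = 3*(½) = 3/2 ≈ 1.5000)
l = 9/2 (l = 3*(3/2) = 9/2 ≈ 4.5000)
l*H = 9*(I*√2579)/2 = 9*I*√2579/2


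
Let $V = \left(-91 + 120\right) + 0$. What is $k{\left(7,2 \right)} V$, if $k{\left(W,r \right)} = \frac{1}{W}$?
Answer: $\frac{29}{7} \approx 4.1429$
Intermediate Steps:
$V = 29$ ($V = 29 + 0 = 29$)
$k{\left(7,2 \right)} V = \frac{1}{7} \cdot 29 = \frac{29}{7}$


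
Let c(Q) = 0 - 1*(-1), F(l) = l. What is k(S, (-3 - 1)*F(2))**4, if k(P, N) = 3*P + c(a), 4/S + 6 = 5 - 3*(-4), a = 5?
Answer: 279841/14641 ≈ 19.114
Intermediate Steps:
c(Q) = 1 (c(Q) = 0 + 1 = 1)
S = 4/11 (S = 4/(-6 + (5 - 3*(-4))) = 4/(-6 + (5 + 12)) = 4/(-6 + 17) = 4/11 ≈ 0.36364)
k(P, N) = 1 + 3*P (k(P, N) = 3*P + 1 = 1 + 3*P)
k(S, (-3 - 1)*F(2))**4 = (1 + 3*(4/11))**4 = (1 + 12/11)**4 = (23/11)**4 = 279841/14641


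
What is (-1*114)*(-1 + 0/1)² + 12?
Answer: -102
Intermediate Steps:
(-1*114)*(-1 + 0/1)² + 12 = -114*(-1 + 0*1)² + 12 = -114*(-1 + 0)² + 12 = -114*(-1)² + 12 = -114*1 + 12 = -114 + 12 = -102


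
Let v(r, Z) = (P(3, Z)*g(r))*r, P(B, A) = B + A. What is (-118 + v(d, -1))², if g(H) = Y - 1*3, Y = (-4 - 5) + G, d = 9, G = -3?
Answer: 150544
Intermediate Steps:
Y = -12 (Y = (-4 - 5) - 3 = -9 - 3 = -12)
P(B, A) = A + B
g(H) = -15 (g(H) = -12 - 1*3 = -12 - 3 = -15)
v(r, Z) = r*(-45 - 15*Z) (v(r, Z) = ((Z + 3)*(-15))*r = ((3 + Z)*(-15))*r = (-45 - 15*Z)*r = r*(-45 - 15*Z))
(-118 + v(d, -1))² = (-118 - 15*9*(3 - 1))² = (-118 - 15*9*2)² = (-118 - 270)² = (-388)² = 150544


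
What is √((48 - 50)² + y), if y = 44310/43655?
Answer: √382295566/8731 ≈ 2.2394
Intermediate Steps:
y = 8862/8731 (y = 44310*(1/43655) = 8862/8731 ≈ 1.0150)
√((48 - 50)² + y) = √((48 - 50)² + 8862/8731) = √((-2)² + 8862/8731) = √(4 + 8862/8731) = √(43786/8731) = √382295566/8731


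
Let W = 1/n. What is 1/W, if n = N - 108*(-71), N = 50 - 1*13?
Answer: 7705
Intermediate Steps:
N = 37 (N = 50 - 13 = 37)
n = 7705 (n = 37 - 108*(-71) = 37 + 7668 = 7705)
W = 1/7705 ≈ 0.00012979
1/W = 1/(1/7705) = 7705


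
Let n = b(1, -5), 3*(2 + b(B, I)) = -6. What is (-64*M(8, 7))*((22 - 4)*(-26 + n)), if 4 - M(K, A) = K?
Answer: -138240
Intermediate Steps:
b(B, I) = -4 (b(B, I) = -2 + (⅓)*(-6) = -2 - 2 = -4)
M(K, A) = 4 - K
n = -4
(-64*M(8, 7))*((22 - 4)*(-26 + n)) = (-64*(4 - 1*8))*((22 - 4)*(-26 - 4)) = (-64*(4 - 8))*(18*(-30)) = -64*(-4)*(-540) = 256*(-540) = -138240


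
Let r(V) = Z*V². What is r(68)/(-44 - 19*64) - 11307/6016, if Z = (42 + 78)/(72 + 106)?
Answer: -48950767/11243904 ≈ -4.3535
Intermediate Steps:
Z = 60/89 (Z = 120/178 = 120*(1/178) = 60/89 ≈ 0.67416)
r(V) = 60*V²/89
r(68)/(-44 - 19*64) - 11307/6016 = ((60/89)*68²)/(-44 - 19*64) - 11307/6016 = ((60/89)*4624)/(-44 - 1216) - 11307*1/6016 = (277440/89)/(-1260) - 11307/6016 = (277440/89)*(-1/1260) - 11307/6016 = -4624/1869 - 11307/6016 = -48950767/11243904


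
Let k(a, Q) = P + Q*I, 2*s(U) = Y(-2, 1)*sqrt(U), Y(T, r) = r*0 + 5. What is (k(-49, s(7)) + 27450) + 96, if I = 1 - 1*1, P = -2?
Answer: 27544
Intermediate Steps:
I = 0 (I = 1 - 1 = 0)
Y(T, r) = 5 (Y(T, r) = 0 + 5 = 5)
s(U) = 5*sqrt(U)/2 (s(U) = (5*sqrt(U))/2 = 5*sqrt(U)/2)
k(a, Q) = -2 (k(a, Q) = -2 + Q*0 = -2 + 0 = -2)
(k(-49, s(7)) + 27450) + 96 = (-2 + 27450) + 96 = 27448 + 96 = 27544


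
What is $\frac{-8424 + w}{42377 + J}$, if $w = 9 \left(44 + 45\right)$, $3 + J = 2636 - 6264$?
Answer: $- \frac{7623}{38746} \approx -0.19674$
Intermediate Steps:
$J = -3631$ ($J = -3 + \left(2636 - 6264\right) = -3 - 3628 = -3631$)
$w = 801$ ($w = 9 \cdot 89 = 801$)
$\frac{-8424 + w}{42377 + J} = \frac{-8424 + 801}{42377 - 3631} = - \frac{7623}{38746}$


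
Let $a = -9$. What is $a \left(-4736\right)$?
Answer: $42624$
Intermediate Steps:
$a \left(-4736\right) = \left(-9\right) \left(-4736\right) = 42624$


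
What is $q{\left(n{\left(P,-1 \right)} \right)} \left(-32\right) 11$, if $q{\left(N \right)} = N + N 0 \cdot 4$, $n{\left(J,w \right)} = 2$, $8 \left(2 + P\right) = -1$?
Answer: $-704$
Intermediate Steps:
$P = - \frac{17}{8}$ ($P = -2 + \frac{1}{8} \left(-1\right) = -2 - \frac{1}{8} = - \frac{17}{8} \approx -2.125$)
$q{\left(N \right)} = N$ ($q{\left(N \right)} = N + 0 \cdot 4 = N + 0 = N$)
$q{\left(n{\left(P,-1 \right)} \right)} \left(-32\right) 11 = 2 \left(-32\right) 11 = \left(-64\right) 11 = -704$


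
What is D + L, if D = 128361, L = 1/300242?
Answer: 38539363363/300242 ≈ 1.2836e+5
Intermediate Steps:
L = 1/300242 ≈ 3.3306e-6
D + L = 128361 + 1/300242 = 38539363363/300242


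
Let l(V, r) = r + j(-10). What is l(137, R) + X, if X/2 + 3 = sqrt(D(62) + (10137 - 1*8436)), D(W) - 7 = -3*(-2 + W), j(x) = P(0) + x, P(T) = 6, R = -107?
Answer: -117 + 4*sqrt(382) ≈ -38.821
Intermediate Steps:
j(x) = 6 + x
l(V, r) = -4 + r (l(V, r) = r + (6 - 10) = r - 4 = -4 + r)
D(W) = 13 - 3*W (D(W) = 7 - 3*(-2 + W) = 7 + (6 - 3*W) = 13 - 3*W)
X = -6 + 4*sqrt(382) (X = -6 + 2*sqrt((13 - 3*62) + (10137 - 1*8436)) = -6 + 2*sqrt((13 - 186) + (10137 - 8436)) = -6 + 2*sqrt(-173 + 1701) = -6 + 2*sqrt(1528) = -6 + 2*(2*sqrt(382)) = -6 + 4*sqrt(382) ≈ 72.179)
l(137, R) + X = (-4 - 107) + (-6 + 4*sqrt(382)) = -111 + (-6 + 4*sqrt(382)) = -117 + 4*sqrt(382)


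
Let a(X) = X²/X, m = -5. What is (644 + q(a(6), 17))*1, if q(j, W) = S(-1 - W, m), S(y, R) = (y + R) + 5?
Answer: 626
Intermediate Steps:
S(y, R) = 5 + R + y (S(y, R) = (R + y) + 5 = 5 + R + y)
a(X) = X
q(j, W) = -1 - W (q(j, W) = 5 - 5 + (-1 - W) = -1 - W)
(644 + q(a(6), 17))*1 = (644 + (-1 - 1*17))*1 = (644 + (-1 - 17))*1 = (644 - 18)*1 = 626*1 = 626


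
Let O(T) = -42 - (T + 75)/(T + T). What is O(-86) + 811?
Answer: 132257/172 ≈ 768.94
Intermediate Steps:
O(T) = -42 - (75 + T)/(2*T)
O(-86) + 811 = (5/2)*(-15 - 17*(-86))/(-86) + 811 = (5/2)*(-1/86)*(-15 + 1462) + 811 = (5/2)*(-1/86)*1447 + 811 = -7235/172 + 811 = 132257/172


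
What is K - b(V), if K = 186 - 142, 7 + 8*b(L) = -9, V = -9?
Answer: 46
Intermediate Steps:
b(L) = -2 (b(L) = -7/8 + (⅛)*(-9) = -7/8 - 9/8 = -2)
K = 44
K - b(V) = 44 - 1*(-2) = 44 + 2 = 46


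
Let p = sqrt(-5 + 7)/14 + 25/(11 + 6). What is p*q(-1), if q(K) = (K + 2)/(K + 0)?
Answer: -25/17 - sqrt(2)/14 ≈ -1.5716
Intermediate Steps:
q(K) = (2 + K)/K
p = 25/17 + sqrt(2)/14 (p = sqrt(2)*(1/14) + 25/17 = sqrt(2)/14 + 25*(1/17) = sqrt(2)/14 + 25/17 = 25/17 + sqrt(2)/14 ≈ 1.5716)
p*q(-1) = (25/17 + sqrt(2)/14)*((2 - 1)/(-1)) = (25/17 + sqrt(2)/14)*(-1*1) = (25/17 + sqrt(2)/14)*(-1) = -25/17 - sqrt(2)/14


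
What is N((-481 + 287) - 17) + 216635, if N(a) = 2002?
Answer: 218637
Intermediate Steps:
N((-481 + 287) - 17) + 216635 = 2002 + 216635 = 218637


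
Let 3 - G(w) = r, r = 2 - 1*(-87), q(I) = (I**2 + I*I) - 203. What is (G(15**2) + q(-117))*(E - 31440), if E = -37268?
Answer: -1861231012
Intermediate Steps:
q(I) = -203 + 2*I**2 (q(I) = (I**2 + I**2) - 203 = 2*I**2 - 203 = -203 + 2*I**2)
r = 89 (r = 2 + 87 = 89)
G(w) = -86 (G(w) = 3 - 1*89 = 3 - 89 = -86)
(G(15**2) + q(-117))*(E - 31440) = (-86 + (-203 + 2*(-117)**2))*(-37268 - 31440) = (-86 + (-203 + 2*13689))*(-68708) = (-86 + (-203 + 27378))*(-68708) = (-86 + 27175)*(-68708) = 27089*(-68708) = -1861231012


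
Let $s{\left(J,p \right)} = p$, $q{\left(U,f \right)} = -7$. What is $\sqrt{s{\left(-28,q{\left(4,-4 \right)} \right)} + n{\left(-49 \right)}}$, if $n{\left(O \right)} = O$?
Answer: $2 i \sqrt{14} \approx 7.4833 i$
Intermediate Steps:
$\sqrt{s{\left(-28,q{\left(4,-4 \right)} \right)} + n{\left(-49 \right)}} = \sqrt{-7 - 49} = \sqrt{-56} = 2 i \sqrt{14}$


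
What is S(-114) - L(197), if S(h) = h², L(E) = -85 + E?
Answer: 12884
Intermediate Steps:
S(-114) - L(197) = (-114)² - (-85 + 197) = 12996 - 1*112 = 12996 - 112 = 12884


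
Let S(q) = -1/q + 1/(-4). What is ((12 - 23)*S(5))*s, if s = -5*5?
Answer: -495/4 ≈ -123.75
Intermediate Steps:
S(q) = -¼ - 1/q (S(q) = -1/q + 1*(-¼) = -1/q - ¼ = -¼ - 1/q)
s = -25
((12 - 23)*S(5))*s = ((12 - 23)*((¼)*(-4 - 1*5)/5))*(-25) = -11*(-4 - 5)/(4*5)*(-25) = -11*(-9)/(4*5)*(-25) = -11*(-9/20)*(-25) = (99/20)*(-25) = -495/4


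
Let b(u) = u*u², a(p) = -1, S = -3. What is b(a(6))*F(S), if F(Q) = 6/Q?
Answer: 2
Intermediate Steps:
b(u) = u³
b(a(6))*F(S) = (-1)³*(6/(-3)) = -6*(-1)/3 = -1*(-2) = 2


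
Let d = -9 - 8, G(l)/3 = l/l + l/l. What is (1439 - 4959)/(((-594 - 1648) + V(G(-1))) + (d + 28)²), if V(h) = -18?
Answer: 3520/2139 ≈ 1.6456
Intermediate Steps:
G(l) = 6 (G(l) = 3*(l/l + l/l) = 3*(1 + 1) = 3*2 = 6)
d = -17
(1439 - 4959)/(((-594 - 1648) + V(G(-1))) + (d + 28)²) = (1439 - 4959)/(((-594 - 1648) - 18) + (-17 + 28)²) = -3520/((-2242 - 18) + 11²) = -3520/(-2260 + 121) = -3520/(-2139) = -3520*(-1/2139) = 3520/2139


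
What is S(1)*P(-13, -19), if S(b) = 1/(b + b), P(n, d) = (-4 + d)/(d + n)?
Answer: 23/64 ≈ 0.35938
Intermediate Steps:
P(n, d) = (-4 + d)/(d + n)
S(b) = 1/(2*b)
S(1)*P(-13, -19) = ((½)/1)*((-4 - 19)/(-19 - 13)) = ((½)*1)*(-23/(-32)) = (-1/32*(-23))/2 = (½)*(23/32) = 23/64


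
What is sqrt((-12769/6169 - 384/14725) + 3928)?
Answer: sqrt(1348392825018399)/586055 ≈ 62.657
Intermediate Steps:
sqrt((-12769/6169 - 384/14725) + 3928) = sqrt(-6141691/2930275 + 3928) = sqrt(11503978509/2930275) = sqrt(1348392825018399)/586055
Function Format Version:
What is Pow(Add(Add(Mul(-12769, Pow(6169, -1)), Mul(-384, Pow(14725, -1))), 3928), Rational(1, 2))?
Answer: Mul(Rational(1, 586055), Pow(1348392825018399, Rational(1, 2))) ≈ 62.657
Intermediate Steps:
Pow(Add(Add(Mul(-12769, Pow(6169, -1)), Mul(-384, Pow(14725, -1))), 3928), Rational(1, 2)) = Pow(Add(Add(Mul(-12769, Rational(1, 6169)), Mul(-384, Rational(1, 14725))), 3928), Rational(1, 2)) = Pow(Add(Add(Rational(-12769, 6169), Rational(-384, 14725)), 3928), Rational(1, 2)) = Pow(Add(Rational(-6141691, 2930275), 3928), Rational(1, 2)) = Pow(Rational(11503978509, 2930275), Rational(1, 2)) = Mul(Rational(1, 586055), Pow(1348392825018399, Rational(1, 2)))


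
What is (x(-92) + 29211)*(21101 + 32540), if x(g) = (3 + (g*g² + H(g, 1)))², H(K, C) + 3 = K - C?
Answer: 32533259804101252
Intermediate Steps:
H(K, C) = -3 + K - C (H(K, C) = -3 + (K - C) = -3 + K - C)
x(g) = (-1 + g + g³)² (x(g) = (3 + (g*g² + (-3 + g - 1*1)))² = (3 + (g³ + (-3 + g - 1)))² = (3 + (g³ + (-4 + g)))² = (3 + (-4 + g + g³))² = (-1 + g + g³)²)
(x(-92) + 29211)*(21101 + 32540) = ((-1 - 92 + (-92)³)² + 29211)*(21101 + 32540) = ((-1 - 92 - 778688)² + 29211)*53641 = ((-778781)² + 29211)*53641 = (606499845961 + 29211)*53641 = 606499875172*53641 = 32533259804101252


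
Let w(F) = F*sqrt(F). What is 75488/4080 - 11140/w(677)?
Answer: 4718/255 - 11140*sqrt(677)/458329 ≈ 17.870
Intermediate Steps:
w(F) = F**(3/2)
75488/4080 - 11140/w(677) = 75488/4080 - 11140*sqrt(677)/458329 = 75488*(1/4080) - 11140*sqrt(677)/458329 = 4718/255 - 11140*sqrt(677)/458329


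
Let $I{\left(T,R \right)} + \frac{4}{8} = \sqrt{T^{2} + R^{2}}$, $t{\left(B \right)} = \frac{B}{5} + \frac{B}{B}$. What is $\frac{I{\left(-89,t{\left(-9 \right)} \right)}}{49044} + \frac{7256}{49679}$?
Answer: $\frac{711676849}{4872913752} + \frac{\sqrt{198041}}{245220} \approx 0.14786$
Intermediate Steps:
$t{\left(B \right)} = 1 + \frac{B}{5}$ ($t{\left(B \right)} = B \frac{1}{5} + 1 = \frac{B}{5} + 1 = 1 + \frac{B}{5}$)
$I{\left(T,R \right)} = - \frac{1}{2} + \sqrt{R^{2} + T^{2}}$ ($I{\left(T,R \right)} = - \frac{1}{2} + \sqrt{T^{2} + R^{2}} = - \frac{1}{2} + \sqrt{R^{2} + T^{2}}$)
$\frac{I{\left(-89,t{\left(-9 \right)} \right)}}{49044} + \frac{7256}{49679} = \frac{- \frac{1}{2} + \sqrt{\left(1 + \frac{1}{5} \left(-9\right)\right)^{2} + \left(-89\right)^{2}}}{49044} + \frac{7256}{49679} = \left(- \frac{1}{2} + \sqrt{\left(1 - \frac{9}{5}\right)^{2} + 7921}\right) \frac{1}{49044} + 7256 \cdot \frac{1}{49679} = \left(- \frac{1}{2} + \sqrt{\left(- \frac{4}{5}\right)^{2} + 7921}\right) \frac{1}{49044} + \frac{7256}{49679} = \left(- \frac{1}{2} + \sqrt{\frac{16}{25} + 7921}\right) \frac{1}{49044} + \frac{7256}{49679} = \left(- \frac{1}{2} + \sqrt{\frac{198041}{25}}\right) \frac{1}{49044} + \frac{7256}{49679} = \left(- \frac{1}{2} + \frac{\sqrt{198041}}{5}\right) \frac{1}{49044} + \frac{7256}{49679} = \left(- \frac{1}{98088} + \frac{\sqrt{198041}}{245220}\right) + \frac{7256}{49679} = \frac{711676849}{4872913752} + \frac{\sqrt{198041}}{245220}$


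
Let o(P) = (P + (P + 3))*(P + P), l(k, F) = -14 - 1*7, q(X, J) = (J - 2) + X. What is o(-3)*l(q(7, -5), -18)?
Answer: -378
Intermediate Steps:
q(X, J) = -2 + J + X (q(X, J) = (-2 + J) + X = -2 + J + X)
l(k, F) = -21 (l(k, F) = -14 - 7 = -21)
o(P) = 2*P*(3 + 2*P) (o(P) = (P + (3 + P))*(2*P) = (3 + 2*P)*(2*P) = 2*P*(3 + 2*P))
o(-3)*l(q(7, -5), -18) = (2*(-3)*(3 + 2*(-3)))*(-21) = (2*(-3)*(3 - 6))*(-21) = (2*(-3)*(-3))*(-21) = 18*(-21) = -378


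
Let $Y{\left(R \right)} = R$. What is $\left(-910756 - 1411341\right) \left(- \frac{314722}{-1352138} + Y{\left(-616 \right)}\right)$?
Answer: $\frac{966691635256871}{676069} \approx 1.4299 \cdot 10^{9}$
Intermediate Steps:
$\left(-910756 - 1411341\right) \left(- \frac{314722}{-1352138} + Y{\left(-616 \right)}\right) = \left(-910756 - 1411341\right) \left(- \frac{314722}{-1352138} - 616\right) = - 2322097 \left(\left(-314722\right) \left(- \frac{1}{1352138}\right) - 616\right) = - 2322097 \left(\frac{157361}{676069} - 616\right) = \left(-2322097\right) \left(- \frac{416301143}{676069}\right) = \frac{966691635256871}{676069}$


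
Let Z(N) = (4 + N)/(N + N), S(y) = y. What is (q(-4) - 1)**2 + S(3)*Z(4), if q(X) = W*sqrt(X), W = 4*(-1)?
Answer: -60 + 16*I ≈ -60.0 + 16.0*I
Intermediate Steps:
Z(N) = (4 + N)/(2*N) (Z(N) = (4 + N)/((2*N)) = (4 + N)*(1/(2*N)) = (4 + N)/(2*N))
W = -4
q(X) = -4*sqrt(X)
(q(-4) - 1)**2 + S(3)*Z(4) = (-8*I - 1)**2 + 3*((1/2)*(4 + 4)/4) = (-8*I - 1)**2 + 3*((1/2)*(1/4)*8) = (-8*I - 1)**2 + 3*1 = (-1 - 8*I)**2 + 3 = 3 + (-1 - 8*I)**2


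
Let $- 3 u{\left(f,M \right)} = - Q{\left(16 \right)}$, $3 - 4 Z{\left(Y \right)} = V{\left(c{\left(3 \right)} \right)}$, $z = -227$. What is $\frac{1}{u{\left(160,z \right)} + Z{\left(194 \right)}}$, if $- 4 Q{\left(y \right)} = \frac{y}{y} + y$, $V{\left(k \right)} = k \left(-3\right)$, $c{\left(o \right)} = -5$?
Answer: $- \frac{12}{53} \approx -0.22642$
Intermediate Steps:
$V{\left(k \right)} = - 3 k$
$Q{\left(y \right)} = - \frac{1}{4} - \frac{y}{4}$ ($Q{\left(y \right)} = - \frac{\frac{y}{y} + y}{4} = - \frac{1 + y}{4} = - \frac{1}{4} - \frac{y}{4}$)
$Z{\left(Y \right)} = -3$ ($Z{\left(Y \right)} = \frac{3}{4} - \frac{\left(-3\right) \left(-5\right)}{4} = \frac{3}{4} - \frac{15}{4} = -3$)
$u{\left(f,M \right)} = - \frac{17}{12}$ ($u{\left(f,M \right)} = - \frac{\left(-1\right) \left(- \frac{1}{4} - 4\right)}{3} = - \frac{\left(-1\right) \left(- \frac{17}{4}\right)}{3} = \left(- \frac{1}{3}\right) \frac{17}{4} = - \frac{17}{12}$)
$\frac{1}{u{\left(160,z \right)} + Z{\left(194 \right)}} = \frac{1}{- \frac{17}{12} - 3} = \frac{1}{- \frac{53}{12}} = - \frac{12}{53}$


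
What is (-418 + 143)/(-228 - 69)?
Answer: 25/27 ≈ 0.92593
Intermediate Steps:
(-418 + 143)/(-228 - 69) = -275/(-297) = -275*(-1/297) = 25/27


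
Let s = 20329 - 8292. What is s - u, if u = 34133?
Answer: -22096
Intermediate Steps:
s = 12037
s - u = 12037 - 1*34133 = 12037 - 34133 = -22096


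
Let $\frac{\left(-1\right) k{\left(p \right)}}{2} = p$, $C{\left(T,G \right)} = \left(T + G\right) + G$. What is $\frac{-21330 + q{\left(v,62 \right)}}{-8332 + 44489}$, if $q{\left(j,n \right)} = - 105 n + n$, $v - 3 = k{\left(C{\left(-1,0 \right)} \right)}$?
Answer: $- \frac{1462}{1903} \approx -0.76826$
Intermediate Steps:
$C{\left(T,G \right)} = T + 2 G$ ($C{\left(T,G \right)} = \left(G + T\right) + G = T + 2 G$)
$k{\left(p \right)} = - 2 p$
$v = 5$ ($v = 3 - 2 \left(-1 + 2 \cdot 0\right) = 3 - 2 \left(-1 + 0\right) = 3 - -2 = 3 + 2 = 5$)
$q{\left(j,n \right)} = - 104 n$
$\frac{-21330 + q{\left(v,62 \right)}}{-8332 + 44489} = \frac{-21330 - 6448}{-8332 + 44489} = \frac{-21330 - 6448}{36157} = \left(-27778\right) \frac{1}{36157} = - \frac{1462}{1903}$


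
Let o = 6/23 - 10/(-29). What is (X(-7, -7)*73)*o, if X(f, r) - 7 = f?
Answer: 0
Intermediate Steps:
X(f, r) = 7 + f
o = 404/667 (o = 6*(1/23) - 10*(-1/29) = 6/23 + 10/29 = 404/667 ≈ 0.60570)
(X(-7, -7)*73)*o = ((7 - 7)*73)*(404/667) = (0*73)*(404/667) = 0*(404/667) = 0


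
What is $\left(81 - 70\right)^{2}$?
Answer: $121$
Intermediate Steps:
$\left(81 - 70\right)^{2} = 11^{2} = 121$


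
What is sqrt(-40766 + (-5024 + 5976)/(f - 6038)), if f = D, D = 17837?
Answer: I*sqrt(630587174502)/3933 ≈ 201.91*I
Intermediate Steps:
f = 17837
sqrt(-40766 + (-5024 + 5976)/(f - 6038)) = sqrt(-40766 + (-5024 + 5976)/(17837 - 6038)) = sqrt(-40766 + 952/11799) = sqrt(-480997082/11799) = I*sqrt(630587174502)/3933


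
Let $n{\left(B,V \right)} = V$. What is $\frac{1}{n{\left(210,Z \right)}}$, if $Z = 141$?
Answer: $\frac{1}{141} \approx 0.0070922$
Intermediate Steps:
$\frac{1}{n{\left(210,Z \right)}} = \frac{1}{141}$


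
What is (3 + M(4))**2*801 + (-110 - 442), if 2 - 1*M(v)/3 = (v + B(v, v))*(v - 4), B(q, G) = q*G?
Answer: 64329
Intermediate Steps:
B(q, G) = G*q
M(v) = 6 - 3*(-4 + v)*(v + v**2) (M(v) = 6 - 3*(v + v*v)*(v - 4) = 6 - 3*(v + v**2)*(-4 + v) = 6 - 3*(-4 + v)*(v + v**2))
(3 + M(4))**2*801 + (-110 - 442) = (3 + (6 - 3*4**3 + 9*4**2 + 12*4))**2*801 + (-110 - 442) = (3 + (6 - 3*64 + 9*16 + 48))**2*801 - 552 = (3 + (6 - 192 + 144 + 48))**2*801 - 552 = (3 + 6)**2*801 - 552 = 9**2*801 - 552 = 81*801 - 552 = 64881 - 552 = 64329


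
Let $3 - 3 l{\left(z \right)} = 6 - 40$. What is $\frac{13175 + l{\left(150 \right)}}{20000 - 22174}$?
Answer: $- \frac{19781}{3261} \approx -6.0659$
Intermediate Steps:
$l{\left(z \right)} = \frac{37}{3}$ ($l{\left(z \right)} = 1 - \frac{6 - 40}{3} = 1 - - \frac{34}{3} = 1 + \frac{34}{3} = \frac{37}{3}$)
$\frac{13175 + l{\left(150 \right)}}{20000 - 22174} = \frac{13175 + \frac{37}{3}}{20000 - 22174} = \frac{39562}{3 \left(-2174\right)} = \frac{39562}{3} \left(- \frac{1}{2174}\right) = - \frac{19781}{3261}$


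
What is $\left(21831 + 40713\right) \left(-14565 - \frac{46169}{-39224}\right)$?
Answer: $- \frac{4466043374838}{4903} \approx -9.1088 \cdot 10^{8}$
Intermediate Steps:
$\left(21831 + 40713\right) \left(-14565 - \frac{46169}{-39224}\right) = 62544 \left(-14565 - - \frac{46169}{39224}\right) = 62544 \left(-14565 + \frac{46169}{39224}\right) = 62544 \left(- \frac{571251391}{39224}\right) = - \frac{4466043374838}{4903}$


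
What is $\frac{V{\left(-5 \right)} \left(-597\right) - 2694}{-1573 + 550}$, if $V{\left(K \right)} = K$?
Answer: $- \frac{97}{341} \approx -0.28446$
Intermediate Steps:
$\frac{V{\left(-5 \right)} \left(-597\right) - 2694}{-1573 + 550} = \frac{\left(-5\right) \left(-597\right) - 2694}{-1573 + 550} = \frac{2985 - 2694}{-1023} = 291 \left(- \frac{1}{1023}\right) = - \frac{97}{341}$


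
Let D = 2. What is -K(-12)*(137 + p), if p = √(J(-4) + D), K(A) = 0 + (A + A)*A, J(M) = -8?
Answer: -39456 - 288*I*√6 ≈ -39456.0 - 705.45*I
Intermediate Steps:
K(A) = 2*A² (K(A) = 0 + (2*A)*A = 0 + 2*A² = 2*A²)
p = I*√6 (p = √(-8 + 2) = √(-6) = I*√6 ≈ 2.4495*I)
-K(-12)*(137 + p) = -2*(-12)²*(137 + I*√6) = -2*144*(137 + I*√6) = -288*(137 + I*√6) = -(39456 + 288*I*√6) = -39456 - 288*I*√6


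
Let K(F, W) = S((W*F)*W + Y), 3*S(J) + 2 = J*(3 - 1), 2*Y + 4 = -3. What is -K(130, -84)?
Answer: -611517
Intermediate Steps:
Y = -7/2 (Y = -2 + (½)*(-3) = -2 - 3/2 = -7/2 ≈ -3.5000)
S(J) = -⅔ + 2*J/3 (S(J) = -⅔ + (J*(3 - 1))/3 = -⅔ + (J*2)/3 = -⅔ + (2*J)/3 = -⅔ + 2*J/3)
K(F, W) = -3 + 2*F*W²/3 (K(F, W) = -⅔ + 2*((W*F)*W - 7/2)/3 = -⅔ + 2*((F*W)*W - 7/2)/3 = -⅔ + 2*(F*W² - 7/2)/3 = -⅔ + 2*(-7/2 + F*W²)/3 = -⅔ + (-7/3 + 2*F*W²/3) = -3 + 2*F*W²/3)
-K(130, -84) = -(-3 + (⅔)*130*(-84)²) = -(-3 + (⅔)*130*7056) = -(-3 + 611520) = -1*611517 = -611517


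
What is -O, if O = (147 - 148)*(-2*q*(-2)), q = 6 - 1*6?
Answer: 0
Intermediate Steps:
q = 0 (q = 6 - 6 = 0)
O = 0 (O = (147 - 148)*(-2*0*(-2)) = -0*(-2) = -1*0 = 0)
-O = -1*0 = 0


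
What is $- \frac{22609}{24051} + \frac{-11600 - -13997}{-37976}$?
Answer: $- \frac{19494673}{19433208} \approx -1.0032$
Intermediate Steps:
$- \frac{22609}{24051} + \frac{-11600 - -13997}{-37976} = \left(-22609\right) \frac{1}{24051} + \left(-11600 + 13997\right) \left(- \frac{1}{37976}\right) = - \frac{22609}{24051} + 2397 \left(- \frac{1}{37976}\right) = - \frac{22609}{24051} - \frac{51}{808} = - \frac{19494673}{19433208}$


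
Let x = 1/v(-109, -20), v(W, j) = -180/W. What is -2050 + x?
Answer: -368891/180 ≈ -2049.4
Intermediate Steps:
x = 109/180 (x = 1/(-180/(-109)) = 1/(-180*(-1/109)) = 1/(180/109) = 109/180 ≈ 0.60556)
-2050 + x = -2050 + 109/180 = -368891/180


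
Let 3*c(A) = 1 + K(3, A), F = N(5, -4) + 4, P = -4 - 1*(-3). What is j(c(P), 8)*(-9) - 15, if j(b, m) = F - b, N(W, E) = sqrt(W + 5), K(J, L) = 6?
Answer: -30 - 9*sqrt(10) ≈ -58.461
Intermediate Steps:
P = -1 (P = -4 + 3 = -1)
N(W, E) = sqrt(5 + W)
F = 4 + sqrt(10) (F = sqrt(5 + 5) + 4 = sqrt(10) + 4 = 4 + sqrt(10) ≈ 7.1623)
c(A) = 7/3 (c(A) = (1 + 6)/3 = (1/3)*7 = 7/3)
j(b, m) = 4 + sqrt(10) - b (j(b, m) = (4 + sqrt(10)) - b = 4 + sqrt(10) - b)
j(c(P), 8)*(-9) - 15 = (4 + sqrt(10) - 1*7/3)*(-9) - 15 = (4 + sqrt(10) - 7/3)*(-9) - 15 = (5/3 + sqrt(10))*(-9) - 15 = (-15 - 9*sqrt(10)) - 15 = -30 - 9*sqrt(10)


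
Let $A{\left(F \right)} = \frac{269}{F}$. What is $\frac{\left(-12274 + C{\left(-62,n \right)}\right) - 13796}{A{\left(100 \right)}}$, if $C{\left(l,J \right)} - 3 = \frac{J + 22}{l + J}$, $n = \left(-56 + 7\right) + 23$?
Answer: $- \frac{28673650}{2959} \approx -9690.3$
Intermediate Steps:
$n = -26$ ($n = -49 + 23 = -26$)
$C{\left(l,J \right)} = 3 + \frac{22 + J}{J + l}$ ($C{\left(l,J \right)} = 3 + \frac{J + 22}{l + J} = 3 + \frac{22 + J}{J + l}$)
$\frac{\left(-12274 + C{\left(-62,n \right)}\right) - 13796}{A{\left(100 \right)}} = \frac{\left(-12274 + \frac{22 + 3 \left(-62\right) + 4 \left(-26\right)}{-26 - 62}\right) - 13796}{269 \cdot \frac{1}{100}} = \frac{\left(-12274 + \frac{22 - 186 - 104}{-88}\right) - 13796}{269 \cdot \frac{1}{100}} = \frac{\left(-12274 - - \frac{67}{22}\right) - 13796}{\frac{269}{100}} = \left(\left(-12274 + \frac{67}{22}\right) - 13796\right) \frac{100}{269} = \left(- \frac{269961}{22} - 13796\right) \frac{100}{269} = \left(- \frac{573473}{22}\right) \frac{100}{269} = - \frac{28673650}{2959}$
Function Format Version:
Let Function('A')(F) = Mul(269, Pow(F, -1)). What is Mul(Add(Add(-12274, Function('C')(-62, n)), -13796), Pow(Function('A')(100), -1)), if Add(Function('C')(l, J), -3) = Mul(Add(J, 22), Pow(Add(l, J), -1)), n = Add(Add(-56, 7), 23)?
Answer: Rational(-28673650, 2959) ≈ -9690.3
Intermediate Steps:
n = -26 (n = Add(-49, 23) = -26)
Function('C')(l, J) = Add(3, Mul(Pow(Add(J, l), -1), Add(22, J))) (Function('C')(l, J) = Add(3, Mul(Add(J, 22), Pow(Add(l, J), -1))) = Add(3, Mul(Add(22, J), Pow(Add(J, l), -1))) = Add(3, Mul(Pow(Add(J, l), -1), Add(22, J))))
Mul(Add(Add(-12274, Function('C')(-62, n)), -13796), Pow(Function('A')(100), -1)) = Mul(Add(Add(-12274, Mul(Pow(Add(-26, -62), -1), Add(22, Mul(3, -62), Mul(4, -26)))), -13796), Pow(Mul(269, Pow(100, -1)), -1)) = Mul(Add(Add(-12274, Mul(Pow(-88, -1), Add(22, -186, -104))), -13796), Pow(Mul(269, Rational(1, 100)), -1)) = Mul(Add(Add(-12274, Mul(Rational(-1, 88), -268)), -13796), Pow(Rational(269, 100), -1)) = Mul(Add(Add(-12274, Rational(67, 22)), -13796), Rational(100, 269)) = Mul(Add(Rational(-269961, 22), -13796), Rational(100, 269)) = Mul(Rational(-573473, 22), Rational(100, 269)) = Rational(-28673650, 2959)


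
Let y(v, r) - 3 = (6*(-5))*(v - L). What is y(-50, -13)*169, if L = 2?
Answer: 264147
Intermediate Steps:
y(v, r) = 63 - 30*v (y(v, r) = 3 + (6*(-5))*(v - 1*2) = 3 - 30*(v - 2) = 3 - 30*(-2 + v) = 3 + (60 - 30*v) = 63 - 30*v)
y(-50, -13)*169 = (63 - 30*(-50))*169 = (63 + 1500)*169 = 1563*169 = 264147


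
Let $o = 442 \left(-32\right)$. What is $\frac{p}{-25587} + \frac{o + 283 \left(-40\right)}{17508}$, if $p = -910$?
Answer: $- \frac{52967924}{37331433} \approx -1.4189$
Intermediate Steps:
$o = -14144$
$\frac{p}{-25587} + \frac{o + 283 \left(-40\right)}{17508} = - \frac{910}{-25587} + \frac{-14144 + 283 \left(-40\right)}{17508} = \left(-910\right) \left(- \frac{1}{25587}\right) + \left(-14144 - 11320\right) \frac{1}{17508} = \frac{910}{25587} - \frac{2122}{1459} = - \frac{52967924}{37331433}$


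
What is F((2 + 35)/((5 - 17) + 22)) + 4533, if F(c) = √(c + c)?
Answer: 4533 + √185/5 ≈ 4535.7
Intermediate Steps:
F(c) = √2*√c (F(c) = √(2*c) = √2*√c)
F((2 + 35)/((5 - 17) + 22)) + 4533 = √2*√((2 + 35)/((5 - 17) + 22)) + 4533 = √2*√(37/(-12 + 22)) + 4533 = √2*√(37/10) + 4533 = √2*(√370/10) + 4533 = √185/5 + 4533 = 4533 + √185/5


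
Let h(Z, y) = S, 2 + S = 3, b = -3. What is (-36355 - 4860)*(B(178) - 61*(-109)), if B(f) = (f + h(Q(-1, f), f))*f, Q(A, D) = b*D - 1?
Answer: -1587230865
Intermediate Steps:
S = 1 (S = -2 + 3 = 1)
Q(A, D) = -1 - 3*D (Q(A, D) = -3*D - 1 = -1 - 3*D)
h(Z, y) = 1
B(f) = f*(1 + f) (B(f) = (f + 1)*f = (1 + f)*f = f*(1 + f))
(-36355 - 4860)*(B(178) - 61*(-109)) = (-36355 - 4860)*(178*(1 + 178) - 61*(-109)) = -41215*(178*179 + 6649) = -41215*(31862 + 6649) = -41215*38511 = -1587230865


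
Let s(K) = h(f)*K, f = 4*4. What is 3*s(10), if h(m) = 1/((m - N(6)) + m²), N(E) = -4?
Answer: 5/46 ≈ 0.10870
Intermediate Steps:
f = 16
h(m) = 1/(4 + m + m²) (h(m) = 1/((m - 1*(-4)) + m²) = 1/((m + 4) + m²) = 1/((4 + m) + m²) = 1/(4 + m + m²))
s(K) = K/276 (s(K) = K/(4 + 16 + 16²) = K/(4 + 16 + 256) = K/276)
3*s(10) = 3*((1/276)*10) = 3*(5/138) = 5/46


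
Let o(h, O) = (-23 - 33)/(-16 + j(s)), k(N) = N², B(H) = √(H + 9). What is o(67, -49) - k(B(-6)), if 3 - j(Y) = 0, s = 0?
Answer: 17/13 ≈ 1.3077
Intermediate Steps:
j(Y) = 3 (j(Y) = 3 - 1*0 = 3 + 0 = 3)
B(H) = √(9 + H)
o(h, O) = 56/13 (o(h, O) = (-23 - 33)/(-16 + 3) = -56/(-13) = -56*(-1/13) = 56/13)
o(67, -49) - k(B(-6)) = 56/13 - (√(9 - 6))² = 56/13 - (√3)² = 56/13 - 1*3 = 56/13 - 3 = 17/13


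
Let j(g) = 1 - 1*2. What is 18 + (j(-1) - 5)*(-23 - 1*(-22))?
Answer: 24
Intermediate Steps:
j(g) = -1 (j(g) = 1 - 2 = -1)
18 + (j(-1) - 5)*(-23 - 1*(-22)) = 18 + (-1 - 5)*(-23 - 1*(-22)) = 18 - 6*(-23 + 22) = 18 - 6*(-1) = 18 + 6 = 24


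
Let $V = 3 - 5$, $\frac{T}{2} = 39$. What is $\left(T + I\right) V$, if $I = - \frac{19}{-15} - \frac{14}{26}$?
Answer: $- \frac{30704}{195} \approx -157.46$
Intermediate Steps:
$I = \frac{142}{195}$ ($I = \left(-19\right) \left(- \frac{1}{15}\right) - \frac{7}{13} = \frac{19}{15} - \frac{7}{13} = \frac{142}{195} \approx 0.7282$)
$T = 78$ ($T = 2 \cdot 39 = 78$)
$V = -2$ ($V = 3 - 5 = -2$)
$\left(T + I\right) V = \left(78 + \frac{142}{195}\right) \left(-2\right) = \frac{15352}{195} \left(-2\right) = - \frac{30704}{195}$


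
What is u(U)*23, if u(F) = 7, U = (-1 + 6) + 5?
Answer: 161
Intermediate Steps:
U = 10 (U = 5 + 5 = 10)
u(U)*23 = 7*23 = 161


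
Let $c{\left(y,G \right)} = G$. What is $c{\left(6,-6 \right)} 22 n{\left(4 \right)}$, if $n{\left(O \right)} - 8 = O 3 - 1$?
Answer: $-2508$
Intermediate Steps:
$n{\left(O \right)} = 7 + 3 O$ ($n{\left(O \right)} = 8 + \left(O 3 - 1\right) = 8 + \left(3 O - 1\right) = 8 + \left(-1 + 3 O\right) = 7 + 3 O$)
$c{\left(6,-6 \right)} 22 n{\left(4 \right)} = \left(-6\right) 22 \left(7 + 3 \cdot 4\right) = - 132 \left(7 + 12\right) = \left(-132\right) 19 = -2508$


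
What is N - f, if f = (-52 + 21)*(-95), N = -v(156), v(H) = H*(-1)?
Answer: -2789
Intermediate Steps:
v(H) = -H
N = 156 (N = -(-1)*156 = -1*(-156) = 156)
f = 2945 (f = -31*(-95) = 2945)
N - f = 156 - 1*2945 = 156 - 2945 = -2789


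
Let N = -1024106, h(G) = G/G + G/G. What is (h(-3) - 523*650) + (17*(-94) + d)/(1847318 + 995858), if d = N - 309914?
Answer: -483266665233/1421588 ≈ -3.3995e+5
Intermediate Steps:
h(G) = 2 (h(G) = 1 + 1 = 2)
d = -1334020 (d = -1024106 - 309914 = -1334020)
(h(-3) - 523*650) + (17*(-94) + d)/(1847318 + 995858) = (2 - 523*650) + (17*(-94) - 1334020)/(1847318 + 995858) = (2 - 339950) + (-1598 - 1334020)/2843176 = -339948 - 1335618*1/2843176 = -339948 - 667809/1421588 = -483266665233/1421588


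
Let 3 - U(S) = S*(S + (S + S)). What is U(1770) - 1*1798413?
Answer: -11197110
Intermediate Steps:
U(S) = 3 - 3*S**2 (U(S) = 3 - S*(S + (S + S)) = 3 - S*(S + 2*S) = 3 - S*3*S = 3 - 3*S**2)
U(1770) - 1*1798413 = (3 - 3*1770**2) - 1*1798413 = (3 - 3*3132900) - 1798413 = (3 - 9398700) - 1798413 = -9398697 - 1798413 = -11197110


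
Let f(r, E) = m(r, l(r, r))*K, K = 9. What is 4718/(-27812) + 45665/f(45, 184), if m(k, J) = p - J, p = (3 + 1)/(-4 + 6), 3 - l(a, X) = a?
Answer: 317041663/2753388 ≈ 115.15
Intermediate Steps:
l(a, X) = 3 - a
p = 2 (p = 4/2 = 4*(½) = 2)
m(k, J) = 2 - J
f(r, E) = -9 + 9*r (f(r, E) = (2 - (3 - r))*9 = (2 + (-3 + r))*9 = (-1 + r)*9 = -9 + 9*r)
4718/(-27812) + 45665/f(45, 184) = 4718/(-27812) + 45665/(-9 + 9*45) = 4718*(-1/27812) + 45665/(-9 + 405) = -2359/13906 + 45665/396 = 317041663/2753388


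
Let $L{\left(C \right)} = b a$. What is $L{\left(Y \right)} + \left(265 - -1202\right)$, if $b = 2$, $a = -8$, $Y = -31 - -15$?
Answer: $1451$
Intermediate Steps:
$Y = -16$ ($Y = -31 + 15 = -16$)
$L{\left(C \right)} = -16$ ($L{\left(C \right)} = 2 \left(-8\right) = -16$)
$L{\left(Y \right)} + \left(265 - -1202\right) = -16 + \left(265 - -1202\right) = -16 + \left(265 + 1202\right) = -16 + 1467 = 1451$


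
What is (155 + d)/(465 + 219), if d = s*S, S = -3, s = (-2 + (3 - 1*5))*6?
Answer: 227/684 ≈ 0.33187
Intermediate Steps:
s = -24 (s = (-2 + (3 - 5))*6 = (-2 - 2)*6 = -4*6 = -24)
d = 72 (d = -24*(-3) = 72)
(155 + d)/(465 + 219) = (155 + 72)/(465 + 219) = 227/684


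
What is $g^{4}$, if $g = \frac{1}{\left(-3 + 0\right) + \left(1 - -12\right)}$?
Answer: $\frac{1}{10000} \approx 0.0001$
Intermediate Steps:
$g = \frac{1}{10}$ ($g = \frac{1}{-3 + \left(1 + 12\right)} = \frac{1}{-3 + 13} = \frac{1}{10} \approx 0.1$)
$g^{4} = \left(\frac{1}{10}\right)^{4} = \frac{1}{10000}$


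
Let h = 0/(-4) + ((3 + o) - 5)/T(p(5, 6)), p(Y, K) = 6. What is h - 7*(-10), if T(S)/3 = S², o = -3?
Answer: 7555/108 ≈ 69.954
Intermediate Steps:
T(S) = 3*S²
h = -5/108 (h = 0/(-4) + ((3 - 3) - 5)/((3*6²)) = 0*(-¼) + (0 - 5)/((3*36)) = 0 - 5/108 = -5/108 ≈ -0.046296)
h - 7*(-10) = -5/108 - 7*(-10) = -5/108 + 70 = 7555/108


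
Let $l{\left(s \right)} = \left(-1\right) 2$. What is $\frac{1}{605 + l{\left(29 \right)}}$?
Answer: $\frac{1}{603} \approx 0.0016584$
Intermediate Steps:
$l{\left(s \right)} = -2$
$\frac{1}{605 + l{\left(29 \right)}} = \frac{1}{605 - 2} = \frac{1}{603}$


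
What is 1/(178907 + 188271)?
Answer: 1/367178 ≈ 2.7235e-6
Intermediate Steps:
1/(178907 + 188271) = 1/367178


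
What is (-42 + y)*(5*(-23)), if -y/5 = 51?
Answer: 34155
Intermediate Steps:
y = -255 (y = -5*51 = -255)
(-42 + y)*(5*(-23)) = (-42 - 255)*(5*(-23)) = -297*(-115) = 34155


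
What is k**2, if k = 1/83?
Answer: 1/6889 ≈ 0.00014516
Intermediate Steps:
k = 1/83 ≈ 0.012048
k**2 = (1/83)**2 = 1/6889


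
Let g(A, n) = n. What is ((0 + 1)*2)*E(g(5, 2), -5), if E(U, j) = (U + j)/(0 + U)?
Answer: -3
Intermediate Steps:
E(U, j) = (U + j)/U
((0 + 1)*2)*E(g(5, 2), -5) = ((0 + 1)*2)*((2 - 5)/2) = (1*2)*((1/2)*(-3)) = 2*(-3/2) = -3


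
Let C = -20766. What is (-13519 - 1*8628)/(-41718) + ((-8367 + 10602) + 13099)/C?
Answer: -9988845/48128666 ≈ -0.20754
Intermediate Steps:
(-13519 - 1*8628)/(-41718) + ((-8367 + 10602) + 13099)/C = (-13519 - 1*8628)/(-41718) + ((-8367 + 10602) + 13099)/(-20766) = (-13519 - 8628)*(-1/41718) + (2235 + 13099)*(-1/20766) = -22147*(-1/41718) + 15334*(-1/20766) = 22147/41718 - 7667/10383 = -9988845/48128666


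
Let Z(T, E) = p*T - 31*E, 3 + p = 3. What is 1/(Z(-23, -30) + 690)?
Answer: 1/1620 ≈ 0.00061728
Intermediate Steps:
p = 0 (p = -3 + 3 = 0)
Z(T, E) = -31*E (Z(T, E) = 0*T - 31*E = 0 - 31*E = -31*E)
1/(Z(-23, -30) + 690) = 1/(-31*(-30) + 690) = 1/(930 + 690) = 1/1620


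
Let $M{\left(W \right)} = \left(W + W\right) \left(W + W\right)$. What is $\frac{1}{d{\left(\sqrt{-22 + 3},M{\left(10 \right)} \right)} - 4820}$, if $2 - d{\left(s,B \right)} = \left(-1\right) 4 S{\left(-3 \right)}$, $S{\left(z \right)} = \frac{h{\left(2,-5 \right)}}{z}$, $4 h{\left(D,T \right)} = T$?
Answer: $- \frac{3}{14449} \approx -0.00020763$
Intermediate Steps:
$h{\left(D,T \right)} = \frac{T}{4}$
$M{\left(W \right)} = 4 W^{2}$ ($M{\left(W \right)} = 2 W 2 W = 4 W^{2}$)
$S{\left(z \right)} = - \frac{5}{4 z}$ ($S{\left(z \right)} = \frac{\frac{1}{4} \left(-5\right)}{z} = - \frac{5}{4 z}$)
$d{\left(s,B \right)} = \frac{11}{3}$ ($d{\left(s,B \right)} = 2 - \left(-1\right) 4 \left(- \frac{5}{4 \left(-3\right)}\right) = 2 - - 4 \left(\left(- \frac{5}{4}\right) \left(- \frac{1}{3}\right)\right) = 2 - \left(-4\right) \frac{5}{12} = 2 - - \frac{5}{3} = 2 + \frac{5}{3} = \frac{11}{3}$)
$\frac{1}{d{\left(\sqrt{-22 + 3},M{\left(10 \right)} \right)} - 4820} = \frac{1}{\frac{11}{3} - 4820} = \frac{1}{- \frac{14449}{3}} = - \frac{3}{14449}$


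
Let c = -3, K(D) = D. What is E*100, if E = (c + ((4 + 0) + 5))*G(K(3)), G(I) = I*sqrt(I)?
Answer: 1800*sqrt(3) ≈ 3117.7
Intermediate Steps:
G(I) = I**(3/2)
E = 18*sqrt(3) (E = (-3 + ((4 + 0) + 5))*3**(3/2) = (-3 + (4 + 5))*(3*sqrt(3)) = (-3 + 9)*(3*sqrt(3)) = 6*(3*sqrt(3)) = 18*sqrt(3) ≈ 31.177)
E*100 = (18*sqrt(3))*100 = 1800*sqrt(3)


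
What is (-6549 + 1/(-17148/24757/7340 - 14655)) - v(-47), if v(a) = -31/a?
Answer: -204944609997872473/31290879401064 ≈ -6549.7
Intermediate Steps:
(-6549 + 1/(-17148/24757/7340 - 14655)) - v(-47) = (-6549 + 1/(-17148/24757/7340 - 14655)) - (-31)/(-47) = (-6549 + 1/(-17148*1/24757*(1/7340) - 14655)) - (-31)*(-1)/47 = (-6549 + 1/(-17148/24757*1/7340 - 14655)) - 1*31/47 = (-6549 + 1/(-4287/45429095 - 14655)) - 31/47 = (-6549 + 1/(-665763391512/45429095)) - 31/47 = (-6549 - 45429095/665763391512) - 31/47 = -4360084496441183/665763391512 - 31/47 = -204944609997872473/31290879401064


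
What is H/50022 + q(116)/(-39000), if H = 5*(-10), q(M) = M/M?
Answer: -333337/325143000 ≈ -0.0010252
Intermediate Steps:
q(M) = 1
H = -50
H/50022 + q(116)/(-39000) = -50/50022 + 1/(-39000) = -50*1/50022 + 1*(-1/39000) = -25/25011 - 1/39000 = -333337/325143000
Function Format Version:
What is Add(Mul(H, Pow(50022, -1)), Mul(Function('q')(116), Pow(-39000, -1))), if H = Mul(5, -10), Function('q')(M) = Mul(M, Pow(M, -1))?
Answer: Rational(-333337, 325143000) ≈ -0.0010252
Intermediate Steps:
Function('q')(M) = 1
H = -50
Add(Mul(H, Pow(50022, -1)), Mul(Function('q')(116), Pow(-39000, -1))) = Add(Mul(-50, Pow(50022, -1)), Mul(1, Pow(-39000, -1))) = Add(Mul(-50, Rational(1, 50022)), Mul(1, Rational(-1, 39000))) = Add(Rational(-25, 25011), Rational(-1, 39000)) = Rational(-333337, 325143000)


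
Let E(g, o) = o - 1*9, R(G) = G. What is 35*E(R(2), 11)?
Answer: 70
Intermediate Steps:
E(g, o) = -9 + o (E(g, o) = o - 9 = -9 + o)
35*E(R(2), 11) = 35*(-9 + 11) = 35*2 = 70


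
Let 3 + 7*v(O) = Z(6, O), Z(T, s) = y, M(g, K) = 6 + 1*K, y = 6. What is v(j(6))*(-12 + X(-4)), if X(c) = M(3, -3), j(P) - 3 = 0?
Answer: -27/7 ≈ -3.8571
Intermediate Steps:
j(P) = 3 (j(P) = 3 + 0 = 3)
M(g, K) = 6 + K
Z(T, s) = 6
v(O) = 3/7 (v(O) = -3/7 + (1/7)*6 = -3/7 + 6/7 = 3/7)
X(c) = 3 (X(c) = 6 - 3 = 3)
v(j(6))*(-12 + X(-4)) = 3*(-12 + 3)/7 = (3/7)*(-9) = -27/7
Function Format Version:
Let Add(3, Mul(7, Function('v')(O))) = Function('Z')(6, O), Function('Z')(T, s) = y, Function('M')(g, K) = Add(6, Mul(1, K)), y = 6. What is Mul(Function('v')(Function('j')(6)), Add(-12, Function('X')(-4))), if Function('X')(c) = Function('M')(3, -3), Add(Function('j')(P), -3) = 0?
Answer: Rational(-27, 7) ≈ -3.8571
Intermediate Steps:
Function('j')(P) = 3 (Function('j')(P) = Add(3, 0) = 3)
Function('M')(g, K) = Add(6, K)
Function('Z')(T, s) = 6
Function('v')(O) = Rational(3, 7) (Function('v')(O) = Add(Rational(-3, 7), Mul(Rational(1, 7), 6)) = Add(Rational(-3, 7), Rational(6, 7)) = Rational(3, 7))
Function('X')(c) = 3 (Function('X')(c) = Add(6, -3) = 3)
Mul(Function('v')(Function('j')(6)), Add(-12, Function('X')(-4))) = Mul(Rational(3, 7), Add(-12, 3)) = Mul(Rational(3, 7), -9) = Rational(-27, 7)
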